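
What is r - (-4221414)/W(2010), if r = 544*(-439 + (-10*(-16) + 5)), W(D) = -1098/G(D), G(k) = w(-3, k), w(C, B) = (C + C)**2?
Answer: -17535244/61 ≈ -2.8746e+5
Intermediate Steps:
w(C, B) = 4*C**2 (w(C, B) = (2*C)**2 = 4*C**2)
G(k) = 36 (G(k) = 4*(-3)**2 = 4*9 = 36)
W(D) = -61/2 (W(D) = -1098/36 = -1098*1/36 = -61/2)
r = -149056 (r = 544*(-439 + (160 + 5)) = 544*(-439 + 165) = 544*(-274) = -149056)
r - (-4221414)/W(2010) = -149056 - (-4221414)/(-61/2) = -149056 - (-4221414)*(-2)/61 = -149056 - 1*8442828/61 = -149056 - 8442828/61 = -17535244/61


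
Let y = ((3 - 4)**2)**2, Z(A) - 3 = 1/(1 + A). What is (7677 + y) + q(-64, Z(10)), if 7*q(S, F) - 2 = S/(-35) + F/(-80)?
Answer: 165549353/21560 ≈ 7678.5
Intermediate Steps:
Z(A) = 3 + 1/(1 + A)
q(S, F) = 2/7 - S/245 - F/560 (q(S, F) = 2/7 + (S/(-35) + F/(-80))/7 = 2/7 + (S*(-1/35) + F*(-1/80))/7 = 2/7 + (-S/35 - F/80)/7 = 2/7 + (-S/245 - F/560) = 2/7 - S/245 - F/560)
y = 1 (y = ((-1)**2)**2 = 1**2 = 1)
(7677 + y) + q(-64, Z(10)) = (7677 + 1) + (2/7 - 1/245*(-64) - (4 + 3*10)/(560*(1 + 10))) = 7678 + (2/7 + 64/245 - (4 + 30)/(560*11)) = 7678 + (2/7 + 64/245 - 34/6160) = 7678 + (2/7 + 64/245 - 1/560*34/11) = 7678 + (2/7 + 64/245 - 17/3080) = 7678 + 11673/21560 = 165549353/21560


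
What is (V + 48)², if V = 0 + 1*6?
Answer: 2916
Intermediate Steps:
V = 6 (V = 0 + 6 = 6)
(V + 48)² = (6 + 48)² = 54² = 2916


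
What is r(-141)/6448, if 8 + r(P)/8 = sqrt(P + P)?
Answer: -4/403 + I*sqrt(282)/806 ≈ -0.0099256 + 0.020835*I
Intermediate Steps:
r(P) = -64 + 8*sqrt(2)*sqrt(P) (r(P) = -64 + 8*sqrt(P + P) = -64 + 8*sqrt(2*P) = -64 + 8*(sqrt(2)*sqrt(P)) = -64 + 8*sqrt(2)*sqrt(P))
r(-141)/6448 = (-64 + 8*sqrt(2)*sqrt(-141))/6448 = (-64 + 8*sqrt(2)*(I*sqrt(141)))*(1/6448) = (-64 + 8*I*sqrt(282))*(1/6448) = -4/403 + I*sqrt(282)/806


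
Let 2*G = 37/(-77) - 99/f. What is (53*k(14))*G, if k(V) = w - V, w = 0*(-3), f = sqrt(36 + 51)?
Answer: 1961/11 + 12243*sqrt(87)/29 ≈ 4116.0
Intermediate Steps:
f = sqrt(87) ≈ 9.3274
w = 0
k(V) = -V (k(V) = 0 - V = -V)
G = -37/154 - 33*sqrt(87)/58 (G = (37/(-77) - 99*sqrt(87)/87)/2 = (37*(-1/77) - 33*sqrt(87)/29)/2 = (-37/77 - 33*sqrt(87)/29)/2 = -37/154 - 33*sqrt(87)/58 ≈ -5.5472)
(53*k(14))*G = (53*(-1*14))*(-37/154 - 33*sqrt(87)/58) = (53*(-14))*(-37/154 - 33*sqrt(87)/58) = -742*(-37/154 - 33*sqrt(87)/58) = 1961/11 + 12243*sqrt(87)/29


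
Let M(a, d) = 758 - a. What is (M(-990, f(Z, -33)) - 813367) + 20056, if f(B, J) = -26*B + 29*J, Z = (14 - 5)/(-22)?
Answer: -791563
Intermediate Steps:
Z = -9/22 (Z = 9*(-1/22) = -9/22 ≈ -0.40909)
(M(-990, f(Z, -33)) - 813367) + 20056 = ((758 - 1*(-990)) - 813367) + 20056 = ((758 + 990) - 813367) + 20056 = (1748 - 813367) + 20056 = -811619 + 20056 = -791563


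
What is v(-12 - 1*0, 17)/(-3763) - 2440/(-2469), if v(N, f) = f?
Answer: 9139747/9290847 ≈ 0.98374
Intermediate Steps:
v(-12 - 1*0, 17)/(-3763) - 2440/(-2469) = 17/(-3763) - 2440/(-2469) = 17*(-1/3763) - 2440*(-1/2469) = -17/3763 + 2440/2469 = 9139747/9290847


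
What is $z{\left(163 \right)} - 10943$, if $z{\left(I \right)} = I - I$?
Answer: $-10943$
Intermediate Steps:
$z{\left(I \right)} = 0$
$z{\left(163 \right)} - 10943 = 0 - 10943 = -10943$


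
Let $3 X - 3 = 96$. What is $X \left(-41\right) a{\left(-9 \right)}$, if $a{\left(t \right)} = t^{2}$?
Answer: $-109593$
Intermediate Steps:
$X = 33$ ($X = 1 + \frac{1}{3} \cdot 96 = 1 + 32 = 33$)
$X \left(-41\right) a{\left(-9 \right)} = 33 \left(-41\right) \left(-9\right)^{2} = \left(-1353\right) 81 = -109593$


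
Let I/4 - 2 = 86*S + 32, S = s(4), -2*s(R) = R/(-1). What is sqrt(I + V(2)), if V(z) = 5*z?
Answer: sqrt(834) ≈ 28.879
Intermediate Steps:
s(R) = R/2 (s(R) = -R/(2*(-1)) = -R*(-1)/2 = -(-1)*R/2 = R/2)
S = 2 (S = (1/2)*4 = 2)
I = 824 (I = 8 + 4*(86*2 + 32) = 8 + 4*(172 + 32) = 8 + 4*204 = 8 + 816 = 824)
sqrt(I + V(2)) = sqrt(824 + 5*2) = sqrt(824 + 10) = sqrt(834)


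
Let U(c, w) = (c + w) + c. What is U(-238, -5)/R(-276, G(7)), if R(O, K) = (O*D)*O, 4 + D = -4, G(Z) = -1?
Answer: 481/609408 ≈ 0.00078929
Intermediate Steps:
U(c, w) = w + 2*c
D = -8 (D = -4 - 4 = -8)
R(O, K) = -8*O² (R(O, K) = (O*(-8))*O = (-8*O)*O = -8*O²)
U(-238, -5)/R(-276, G(7)) = (-5 + 2*(-238))/((-8*(-276)²)) = (-5 - 476)/((-8*76176)) = -481/(-609408) = -481*(-1/609408) = 481/609408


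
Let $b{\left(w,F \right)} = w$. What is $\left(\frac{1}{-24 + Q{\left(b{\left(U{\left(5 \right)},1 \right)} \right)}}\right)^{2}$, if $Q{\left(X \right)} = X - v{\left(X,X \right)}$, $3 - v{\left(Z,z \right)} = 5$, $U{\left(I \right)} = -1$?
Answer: $\frac{1}{529} \approx 0.0018904$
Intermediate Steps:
$v{\left(Z,z \right)} = -2$ ($v{\left(Z,z \right)} = 3 - 5 = -2$)
$Q{\left(X \right)} = 2 + X$ ($Q{\left(X \right)} = X - -2 = X + 2 = 2 + X$)
$\left(\frac{1}{-24 + Q{\left(b{\left(U{\left(5 \right)},1 \right)} \right)}}\right)^{2} = \left(\frac{1}{-24 + \left(2 - 1\right)}\right)^{2} = \left(\frac{1}{-24 + 1}\right)^{2} = \left(\frac{1}{-23}\right)^{2} = \left(- \frac{1}{23}\right)^{2} = \frac{1}{529}$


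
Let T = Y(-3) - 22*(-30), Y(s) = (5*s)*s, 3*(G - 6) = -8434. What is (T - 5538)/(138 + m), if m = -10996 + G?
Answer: 14499/40990 ≈ 0.35372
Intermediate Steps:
G = -8416/3 (G = 6 + (⅓)*(-8434) = 6 - 8434/3 = -8416/3 ≈ -2805.3)
Y(s) = 5*s²
T = 705 (T = 5*(-3)² - 22*(-30) = 5*9 + 660 = 45 + 660 = 705)
m = -41404/3 (m = -10996 - 8416/3 = -41404/3 ≈ -13801.)
(T - 5538)/(138 + m) = (705 - 5538)/(138 - 41404/3) = -4833/(-40990/3) = -4833*(-3/40990) = 14499/40990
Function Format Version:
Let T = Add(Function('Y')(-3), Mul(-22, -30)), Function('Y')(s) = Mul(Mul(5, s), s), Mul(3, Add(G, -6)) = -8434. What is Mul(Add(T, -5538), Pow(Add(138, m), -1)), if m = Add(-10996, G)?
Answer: Rational(14499, 40990) ≈ 0.35372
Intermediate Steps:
G = Rational(-8416, 3) (G = Add(6, Mul(Rational(1, 3), -8434)) = Add(6, Rational(-8434, 3)) = Rational(-8416, 3) ≈ -2805.3)
Function('Y')(s) = Mul(5, Pow(s, 2))
T = 705 (T = Add(Mul(5, Pow(-3, 2)), Mul(-22, -30)) = Add(Mul(5, 9), 660) = Add(45, 660) = 705)
m = Rational(-41404, 3) (m = Add(-10996, Rational(-8416, 3)) = Rational(-41404, 3) ≈ -13801.)
Mul(Add(T, -5538), Pow(Add(138, m), -1)) = Mul(Add(705, -5538), Pow(Add(138, Rational(-41404, 3)), -1)) = Mul(-4833, Pow(Rational(-40990, 3), -1)) = Mul(-4833, Rational(-3, 40990)) = Rational(14499, 40990)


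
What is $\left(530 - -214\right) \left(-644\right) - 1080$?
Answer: $-480216$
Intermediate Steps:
$\left(530 - -214\right) \left(-644\right) - 1080 = \left(530 + 214\right) \left(-644\right) - 1080 = 744 \left(-644\right) - 1080 = -479136 - 1080 = -480216$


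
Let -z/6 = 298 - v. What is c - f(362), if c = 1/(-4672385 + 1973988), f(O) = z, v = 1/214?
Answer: 516238425154/288728479 ≈ 1788.0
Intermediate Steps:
v = 1/214 ≈ 0.0046729
z = -191313/107 (z = -6*(298 - 1*1/214) = -6*(298 - 1/214) = -6*63771/214 = -191313/107 ≈ -1788.0)
f(O) = -191313/107
c = -1/2698397 (c = 1/(-2698397) = -1/2698397 ≈ -3.7059e-7)
c - f(362) = -1/2698397 - 1*(-191313/107) = -1/2698397 + 191313/107 = 516238425154/288728479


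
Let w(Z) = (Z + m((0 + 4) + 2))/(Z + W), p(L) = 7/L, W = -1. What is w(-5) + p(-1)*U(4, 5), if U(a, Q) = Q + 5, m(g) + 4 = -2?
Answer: -409/6 ≈ -68.167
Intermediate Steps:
m(g) = -6 (m(g) = -4 - 2 = -6)
U(a, Q) = 5 + Q
w(Z) = (-6 + Z)/(-1 + Z) (w(Z) = (Z - 6)/(Z - 1) = (-6 + Z)/(-1 + Z))
w(-5) + p(-1)*U(4, 5) = (-6 - 5)/(-1 - 5) + (7/(-1))*(5 + 5) = -11/(-6) + (7*(-1))*10 = -1/6*(-11) - 7*10 = 11/6 - 70 = -409/6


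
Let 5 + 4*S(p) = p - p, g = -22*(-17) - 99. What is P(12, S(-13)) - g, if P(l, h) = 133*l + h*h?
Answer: 21161/16 ≈ 1322.6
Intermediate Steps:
g = 275 (g = 374 - 99 = 275)
S(p) = -5/4 (S(p) = -5/4 + (p - p)/4 = -5/4 + (¼)*0 = -5/4 + 0 = -5/4)
P(l, h) = h² + 133*l (P(l, h) = 133*l + h² = h² + 133*l)
P(12, S(-13)) - g = ((-5/4)² + 133*12) - 1*275 = (25/16 + 1596) - 275 = 25561/16 - 275 = 21161/16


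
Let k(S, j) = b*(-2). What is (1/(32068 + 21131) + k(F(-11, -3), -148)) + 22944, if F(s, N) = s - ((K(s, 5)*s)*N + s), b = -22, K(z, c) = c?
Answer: 1222938613/53199 ≈ 22988.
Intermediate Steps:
F(s, N) = -5*N*s (F(s, N) = s - ((5*s)*N + s) = s - (5*N*s + s) = s - (s + 5*N*s) = s + (-s - 5*N*s) = -5*N*s)
k(S, j) = 44 (k(S, j) = -22*(-2) = 44)
(1/(32068 + 21131) + k(F(-11, -3), -148)) + 22944 = (1/(32068 + 21131) + 44) + 22944 = (1/53199 + 44) + 22944 = 2340757/53199 + 22944 = 1222938613/53199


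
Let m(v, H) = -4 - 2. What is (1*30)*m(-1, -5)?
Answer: -180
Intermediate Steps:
m(v, H) = -6
(1*30)*m(-1, -5) = (1*30)*(-6) = 30*(-6) = -180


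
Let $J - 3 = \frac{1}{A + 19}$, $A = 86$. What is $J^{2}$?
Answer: $\frac{99856}{11025} \approx 9.0572$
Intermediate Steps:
$J = \frac{316}{105}$ ($J = 3 + \frac{1}{86 + 19} = 3 + \frac{1}{105} = \frac{316}{105} \approx 3.0095$)
$J^{2} = \left(\frac{316}{105}\right)^{2} = \frac{99856}{11025}$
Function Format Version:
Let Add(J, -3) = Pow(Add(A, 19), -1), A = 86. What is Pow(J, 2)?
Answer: Rational(99856, 11025) ≈ 9.0572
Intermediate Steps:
J = Rational(316, 105) (J = Add(3, Pow(Add(86, 19), -1)) = Add(3, Pow(105, -1)) = Add(3, Rational(1, 105)) = Rational(316, 105) ≈ 3.0095)
Pow(J, 2) = Pow(Rational(316, 105), 2) = Rational(99856, 11025)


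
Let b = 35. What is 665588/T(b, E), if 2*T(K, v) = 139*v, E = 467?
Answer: 1331176/64913 ≈ 20.507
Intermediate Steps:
T(K, v) = 139*v/2 (T(K, v) = (139*v)/2 = 139*v/2)
665588/T(b, E) = 665588/(((139/2)*467)) = 665588/(64913/2) = 665588*(2/64913) = 1331176/64913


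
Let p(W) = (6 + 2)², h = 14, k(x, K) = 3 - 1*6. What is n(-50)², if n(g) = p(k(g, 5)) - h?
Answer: 2500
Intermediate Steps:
k(x, K) = -3 (k(x, K) = 3 - 6 = -3)
p(W) = 64 (p(W) = 8² = 64)
n(g) = 50 (n(g) = 64 - 1*14 = 64 - 14 = 50)
n(-50)² = 50² = 2500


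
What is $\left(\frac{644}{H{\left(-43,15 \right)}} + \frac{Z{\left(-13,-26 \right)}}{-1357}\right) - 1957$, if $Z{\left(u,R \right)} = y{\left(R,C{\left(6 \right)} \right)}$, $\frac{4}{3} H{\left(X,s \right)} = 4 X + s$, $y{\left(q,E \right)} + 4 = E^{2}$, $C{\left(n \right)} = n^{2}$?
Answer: $- \frac{1254914843}{639147} \approx -1963.4$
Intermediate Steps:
$y{\left(q,E \right)} = -4 + E^{2}$
$H{\left(X,s \right)} = 3 X + \frac{3 s}{4}$ ($H{\left(X,s \right)} = \frac{3 \left(4 X + s\right)}{4} = \frac{3 \left(s + 4 X\right)}{4} = 3 X + \frac{3 s}{4}$)
$Z{\left(u,R \right)} = 1292$ ($Z{\left(u,R \right)} = -4 + \left(6^{2}\right)^{2} = -4 + 36^{2} = -4 + 1296 = 1292$)
$\left(\frac{644}{H{\left(-43,15 \right)}} + \frac{Z{\left(-13,-26 \right)}}{-1357}\right) - 1957 = \left(\frac{644}{3 \left(-43\right) + \frac{3}{4} \cdot 15} + \frac{1292}{-1357}\right) - 1957 = \left(\frac{644}{-129 + \frac{45}{4}} + 1292 \left(- \frac{1}{1357}\right)\right) - 1957 = \left(\frac{644}{- \frac{471}{4}} - \frac{1292}{1357}\right) - 1957 = \left(644 \left(- \frac{4}{471}\right) - \frac{1292}{1357}\right) - 1957 = \left(- \frac{2576}{471} - \frac{1292}{1357}\right) - 1957 = - \frac{4104164}{639147} - 1957 = - \frac{1254914843}{639147}$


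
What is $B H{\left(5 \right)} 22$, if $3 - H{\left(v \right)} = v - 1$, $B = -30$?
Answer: $660$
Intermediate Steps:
$H{\left(v \right)} = 4 - v$ ($H{\left(v \right)} = 3 - \left(v - 1\right) = 3 - \left(-1 + v\right) = 4 - v$)
$B H{\left(5 \right)} 22 = - 30 \left(4 - 5\right) 22 = \left(-30\right) \left(-1\right) 22 = 30 \cdot 22 = 660$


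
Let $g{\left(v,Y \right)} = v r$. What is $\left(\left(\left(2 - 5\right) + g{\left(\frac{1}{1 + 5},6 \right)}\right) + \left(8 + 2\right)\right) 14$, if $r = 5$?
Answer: $\frac{329}{3} \approx 109.67$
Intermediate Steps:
$g{\left(v,Y \right)} = 5 v$ ($g{\left(v,Y \right)} = v 5 = 5 v$)
$\left(\left(\left(2 - 5\right) + g{\left(\frac{1}{1 + 5},6 \right)}\right) + \left(8 + 2\right)\right) 14 = \left(\left(\left(2 - 5\right) + \frac{5}{1 + 5}\right) + \left(8 + 2\right)\right) 14 = \left(\left(\left(2 - 5\right) + \frac{5}{6}\right) + 10\right) 14 = \left(\left(-3 + 5 \cdot \frac{1}{6}\right) + 10\right) 14 = \left(\left(-3 + \frac{5}{6}\right) + 10\right) 14 = \left(- \frac{13}{6} + 10\right) 14 = \frac{47}{6} \cdot 14 = \frac{329}{3}$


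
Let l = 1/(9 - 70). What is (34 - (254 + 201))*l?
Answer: 421/61 ≈ 6.9016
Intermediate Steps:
l = -1/61 (l = 1/(-61) = -1/61 ≈ -0.016393)
(34 - (254 + 201))*l = (34 - (254 + 201))*(-1/61) = (34 - 1*455)*(-1/61) = (34 - 455)*(-1/61) = -421*(-1/61) = 421/61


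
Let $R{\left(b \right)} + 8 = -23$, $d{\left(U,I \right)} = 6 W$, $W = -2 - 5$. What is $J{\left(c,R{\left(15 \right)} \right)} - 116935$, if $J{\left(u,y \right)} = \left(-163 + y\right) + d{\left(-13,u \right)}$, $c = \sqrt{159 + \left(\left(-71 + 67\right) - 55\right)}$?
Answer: $-117171$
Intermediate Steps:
$W = -7$ ($W = -2 - 5 = -7$)
$d{\left(U,I \right)} = -42$ ($d{\left(U,I \right)} = 6 \left(-7\right) = -42$)
$R{\left(b \right)} = -31$ ($R{\left(b \right)} = -8 - 23 = -31$)
$c = 10$ ($c = \sqrt{159 - 59} = \sqrt{100} = 10$)
$J{\left(u,y \right)} = -205 + y$ ($J{\left(u,y \right)} = \left(-163 + y\right) - 42 = -205 + y$)
$J{\left(c,R{\left(15 \right)} \right)} - 116935 = \left(-205 - 31\right) - 116935 = -236 - 116935 = -117171$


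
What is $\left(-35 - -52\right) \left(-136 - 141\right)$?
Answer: $-4709$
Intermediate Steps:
$\left(-35 - -52\right) \left(-136 - 141\right) = \left(-35 + 52\right) \left(-277\right) = 17 \left(-277\right) = -4709$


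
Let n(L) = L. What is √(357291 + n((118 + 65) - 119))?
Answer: √357355 ≈ 597.79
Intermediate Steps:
√(357291 + n((118 + 65) - 119)) = √(357291 + ((118 + 65) - 119)) = √(357291 + (183 - 119)) = √(357291 + 64) = √357355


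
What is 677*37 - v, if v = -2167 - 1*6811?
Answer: 34027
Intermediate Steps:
v = -8978 (v = -2167 - 6811 = -8978)
677*37 - v = 677*37 - 1*(-8978) = 25049 + 8978 = 34027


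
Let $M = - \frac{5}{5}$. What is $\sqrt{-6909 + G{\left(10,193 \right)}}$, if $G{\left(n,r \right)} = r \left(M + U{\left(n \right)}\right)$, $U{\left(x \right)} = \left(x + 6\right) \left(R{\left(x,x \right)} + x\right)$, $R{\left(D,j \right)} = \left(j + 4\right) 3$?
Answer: $\sqrt{153474} \approx 391.76$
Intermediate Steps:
$R{\left(D,j \right)} = 12 + 3 j$ ($R{\left(D,j \right)} = \left(4 + j\right) 3 = 12 + 3 j$)
$M = -1$ ($M = \left(-5\right) \frac{1}{5} = -1$)
$U{\left(x \right)} = \left(6 + x\right) \left(12 + 4 x\right)$ ($U{\left(x \right)} = \left(x + 6\right) \left(\left(12 + 3 x\right) + x\right) = \left(6 + x\right) \left(12 + 4 x\right)$)
$G{\left(n,r \right)} = r \left(71 + 4 n^{2} + 36 n\right)$ ($G{\left(n,r \right)} = r \left(-1 + \left(72 + 4 n^{2} + 36 n\right)\right) = r \left(71 + 4 n^{2} + 36 n\right)$)
$\sqrt{-6909 + G{\left(10,193 \right)}} = \sqrt{-6909 + 193 \left(71 + 4 \cdot 10^{2} + 36 \cdot 10\right)} = \sqrt{-6909 + 193 \left(71 + 4 \cdot 100 + 360\right)} = \sqrt{-6909 + 193 \left(71 + 400 + 360\right)} = \sqrt{-6909 + 193 \cdot 831} = \sqrt{-6909 + 160383} = \sqrt{153474}$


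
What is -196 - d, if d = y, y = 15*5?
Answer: -271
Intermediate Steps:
y = 75
d = 75
-196 - d = -196 - 1*75 = -196 - 75 = -271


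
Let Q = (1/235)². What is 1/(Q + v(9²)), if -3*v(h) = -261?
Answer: 55225/4804576 ≈ 0.011494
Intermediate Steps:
v(h) = 87 (v(h) = -⅓*(-261) = 87)
Q = 1/55225 (Q = (1/235)² = 1/55225 ≈ 1.8108e-5)
1/(Q + v(9²)) = 1/(1/55225 + 87) = 1/(4804576/55225) = 55225/4804576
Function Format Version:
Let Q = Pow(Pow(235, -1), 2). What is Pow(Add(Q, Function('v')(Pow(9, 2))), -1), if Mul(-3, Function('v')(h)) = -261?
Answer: Rational(55225, 4804576) ≈ 0.011494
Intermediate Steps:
Function('v')(h) = 87 (Function('v')(h) = Mul(Rational(-1, 3), -261) = 87)
Q = Rational(1, 55225) (Q = Pow(Rational(1, 235), 2) = Rational(1, 55225) ≈ 1.8108e-5)
Pow(Add(Q, Function('v')(Pow(9, 2))), -1) = Pow(Add(Rational(1, 55225), 87), -1) = Pow(Rational(4804576, 55225), -1) = Rational(55225, 4804576)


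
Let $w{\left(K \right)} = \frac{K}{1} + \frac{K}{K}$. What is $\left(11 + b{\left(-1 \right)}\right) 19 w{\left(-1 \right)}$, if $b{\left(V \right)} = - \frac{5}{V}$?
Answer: $0$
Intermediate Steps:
$w{\left(K \right)} = 1 + K$ ($w{\left(K \right)} = K 1 + 1 = K + 1 = 1 + K$)
$\left(11 + b{\left(-1 \right)}\right) 19 w{\left(-1 \right)} = \left(11 - \frac{5}{-1}\right) 19 \left(1 - 1\right) = \left(11 - -5\right) 19 \cdot 0 = \left(11 + 5\right) 19 \cdot 0 = 16 \cdot 19 \cdot 0 = 304 \cdot 0 = 0$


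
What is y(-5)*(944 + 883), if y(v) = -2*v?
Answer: 18270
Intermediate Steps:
y(-5)*(944 + 883) = (-2*(-5))*(944 + 883) = 10*1827 = 18270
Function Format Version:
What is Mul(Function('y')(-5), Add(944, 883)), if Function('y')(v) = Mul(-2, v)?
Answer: 18270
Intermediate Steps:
Mul(Function('y')(-5), Add(944, 883)) = Mul(Mul(-2, -5), Add(944, 883)) = Mul(10, 1827) = 18270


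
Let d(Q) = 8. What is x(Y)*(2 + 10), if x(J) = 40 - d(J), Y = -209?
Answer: 384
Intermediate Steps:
x(J) = 32 (x(J) = 40 - 1*8 = 40 - 8 = 32)
x(Y)*(2 + 10) = 32*(2 + 10) = 32*12 = 384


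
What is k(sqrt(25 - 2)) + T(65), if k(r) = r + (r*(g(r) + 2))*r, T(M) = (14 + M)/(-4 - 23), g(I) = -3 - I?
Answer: -700/27 - 22*sqrt(23) ≈ -131.43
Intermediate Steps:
T(M) = -14/27 - M/27 (T(M) = (14 + M)/(-27) = (14 + M)*(-1/27) = -14/27 - M/27)
k(r) = r + r**2*(-1 - r) (k(r) = r + (r*((-3 - r) + 2))*r = r + (r*(-1 - r))*r = r + r**2*(-1 - r))
k(sqrt(25 - 2)) + T(65) = sqrt(25 - 2)*(1 - sqrt(25 - 2) - (sqrt(25 - 2))**2) + (-14/27 - 1/27*65) = sqrt(23)*(1 - sqrt(23) - (sqrt(23))**2) + (-14/27 - 65/27) = sqrt(23)*(1 - sqrt(23) - 1*23) - 79/27 = sqrt(23)*(1 - sqrt(23) - 23) - 79/27 = sqrt(23)*(-22 - sqrt(23)) - 79/27 = -79/27 + sqrt(23)*(-22 - sqrt(23))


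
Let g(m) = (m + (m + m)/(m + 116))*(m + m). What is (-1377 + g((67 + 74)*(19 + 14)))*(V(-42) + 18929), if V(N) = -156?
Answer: 3878157048216345/4769 ≈ 8.1320e+11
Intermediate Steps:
g(m) = 2*m*(m + 2*m/(116 + m)) (g(m) = (m + (2*m)/(116 + m))*(2*m) = (m + 2*m/(116 + m))*(2*m) = 2*m*(m + 2*m/(116 + m)))
(-1377 + g((67 + 74)*(19 + 14)))*(V(-42) + 18929) = (-1377 + 2*((67 + 74)*(19 + 14))²*(118 + (67 + 74)*(19 + 14))/(116 + (67 + 74)*(19 + 14)))*(-156 + 18929) = (-1377 + 2*(141*33)²*(118 + 141*33)/(116 + 141*33))*18773 = (-1377 + 2*4653²*(118 + 4653)/(116 + 4653))*18773 = (-1377 + 2*21650409*4771/4769)*18773 = (-1377 + 2*21650409*(1/4769)*4771)*18773 = (-1377 + 206588202678/4769)*18773 = (206581635765/4769)*18773 = 3878157048216345/4769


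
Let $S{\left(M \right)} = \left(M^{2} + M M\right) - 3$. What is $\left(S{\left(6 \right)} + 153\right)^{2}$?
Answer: $49284$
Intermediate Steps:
$S{\left(M \right)} = -3 + 2 M^{2}$ ($S{\left(M \right)} = \left(M^{2} + M^{2}\right) - 3 = 2 M^{2} - 3 = -3 + 2 M^{2}$)
$\left(S{\left(6 \right)} + 153\right)^{2} = \left(\left(-3 + 2 \cdot 6^{2}\right) + 153\right)^{2} = \left(\left(-3 + 2 \cdot 36\right) + 153\right)^{2} = \left(\left(-3 + 72\right) + 153\right)^{2} = \left(69 + 153\right)^{2} = 222^{2} = 49284$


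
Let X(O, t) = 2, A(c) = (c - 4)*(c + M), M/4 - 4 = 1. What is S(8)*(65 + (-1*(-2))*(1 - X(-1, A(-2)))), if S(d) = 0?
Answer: 0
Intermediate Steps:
M = 20 (M = 16 + 4*1 = 16 + 4 = 20)
A(c) = (-4 + c)*(20 + c) (A(c) = (c - 4)*(c + 20) = (-4 + c)*(20 + c))
S(8)*(65 + (-1*(-2))*(1 - X(-1, A(-2)))) = 0*(65 + (-1*(-2))*(1 - 1*2)) = 0*(65 + 2*(1 - 2)) = 0*(65 + 2*(-1)) = 0*(65 - 2) = 0*63 = 0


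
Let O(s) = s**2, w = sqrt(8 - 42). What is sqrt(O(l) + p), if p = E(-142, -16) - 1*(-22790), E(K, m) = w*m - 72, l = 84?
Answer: sqrt(29774 - 16*I*sqrt(34)) ≈ 172.55 - 0.2703*I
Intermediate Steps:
w = I*sqrt(34) (w = sqrt(-34) = I*sqrt(34) ≈ 5.8309*I)
E(K, m) = -72 + I*m*sqrt(34) (E(K, m) = (I*sqrt(34))*m - 72 = I*m*sqrt(34) - 72 = -72 + I*m*sqrt(34))
p = 22718 - 16*I*sqrt(34) (p = (-72 + I*(-16)*sqrt(34)) - 1*(-22790) = (-72 - 16*I*sqrt(34)) + 22790 = 22718 - 16*I*sqrt(34) ≈ 22718.0 - 93.295*I)
sqrt(O(l) + p) = sqrt(84**2 + (22718 - 16*I*sqrt(34))) = sqrt(7056 + (22718 - 16*I*sqrt(34))) = sqrt(29774 - 16*I*sqrt(34))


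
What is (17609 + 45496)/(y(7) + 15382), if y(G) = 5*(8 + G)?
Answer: 63105/15457 ≈ 4.0826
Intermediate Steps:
y(G) = 40 + 5*G
(17609 + 45496)/(y(7) + 15382) = (17609 + 45496)/((40 + 5*7) + 15382) = 63105/((40 + 35) + 15382) = 63105/(75 + 15382) = 63105/15457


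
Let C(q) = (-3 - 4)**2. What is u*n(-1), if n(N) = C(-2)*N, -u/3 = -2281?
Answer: -335307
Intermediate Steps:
u = 6843 (u = -3*(-2281) = 6843)
C(q) = 49 (C(q) = (-7)**2 = 49)
n(N) = 49*N
u*n(-1) = 6843*(49*(-1)) = 6843*(-49) = -335307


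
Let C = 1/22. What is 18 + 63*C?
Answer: 459/22 ≈ 20.864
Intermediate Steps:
C = 1/22 ≈ 0.045455
18 + 63*C = 18 + 63*(1/22) = 18 + 63/22 = 459/22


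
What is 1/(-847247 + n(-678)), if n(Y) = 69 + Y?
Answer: -1/847856 ≈ -1.1794e-6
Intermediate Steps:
1/(-847247 + n(-678)) = 1/(-847247 + (69 - 678)) = 1/(-847247 - 609) = 1/(-847856) = -1/847856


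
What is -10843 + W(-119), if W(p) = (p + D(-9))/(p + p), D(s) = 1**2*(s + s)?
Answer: -2580497/238 ≈ -10842.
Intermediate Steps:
D(s) = 2*s (D(s) = 1*(2*s) = 2*s)
W(p) = (-18 + p)/(2*p) (W(p) = (p + 2*(-9))/(p + p) = (p - 18)/((2*p)) = (-18 + p)*(1/(2*p)) = (-18 + p)/(2*p))
-10843 + W(-119) = -10843 + (1/2)*(-18 - 119)/(-119) = -10843 + (1/2)*(-1/119)*(-137) = -10843 + 137/238 = -2580497/238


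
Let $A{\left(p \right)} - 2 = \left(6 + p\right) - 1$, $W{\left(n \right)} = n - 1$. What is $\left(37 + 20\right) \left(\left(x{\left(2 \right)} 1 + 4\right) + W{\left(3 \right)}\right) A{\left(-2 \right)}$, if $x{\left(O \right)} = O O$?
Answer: $2850$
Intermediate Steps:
$x{\left(O \right)} = O^{2}$
$W{\left(n \right)} = -1 + n$
$A{\left(p \right)} = 7 + p$ ($A{\left(p \right)} = 2 + \left(\left(6 + p\right) - 1\right) = 2 + \left(5 + p\right) = 7 + p$)
$\left(37 + 20\right) \left(\left(x{\left(2 \right)} 1 + 4\right) + W{\left(3 \right)}\right) A{\left(-2 \right)} = \left(37 + 20\right) \left(\left(2^{2} \cdot 1 + 4\right) + \left(-1 + 3\right)\right) \left(7 - 2\right) = 57 \left(\left(4 \cdot 1 + 4\right) + 2\right) 5 = 57 \left(\left(4 + 4\right) + 2\right) 5 = 57 \left(8 + 2\right) 5 = 57 \cdot 10 \cdot 5 = 570 \cdot 5 = 2850$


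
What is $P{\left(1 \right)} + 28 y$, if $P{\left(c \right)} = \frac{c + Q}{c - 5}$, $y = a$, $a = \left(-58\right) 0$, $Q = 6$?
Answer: $- \frac{7}{4} \approx -1.75$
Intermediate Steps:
$a = 0$
$y = 0$
$P{\left(c \right)} = \frac{6 + c}{-5 + c}$ ($P{\left(c \right)} = \frac{c + 6}{c - 5} = \frac{6 + c}{-5 + c}$)
$P{\left(1 \right)} + 28 y = \frac{6 + 1}{-5 + 1} + 28 \cdot 0 = \frac{1}{-4} \cdot 7 + 0 = \left(- \frac{1}{4}\right) 7 + 0 = - \frac{7}{4} + 0 = - \frac{7}{4}$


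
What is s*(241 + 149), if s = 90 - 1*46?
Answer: 17160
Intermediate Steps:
s = 44 (s = 90 - 46 = 44)
s*(241 + 149) = 44*(241 + 149) = 44*390 = 17160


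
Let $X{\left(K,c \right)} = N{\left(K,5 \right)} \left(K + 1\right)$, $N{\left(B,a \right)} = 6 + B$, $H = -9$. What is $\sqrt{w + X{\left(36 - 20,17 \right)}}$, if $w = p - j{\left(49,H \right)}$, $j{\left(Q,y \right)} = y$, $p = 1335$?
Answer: $\sqrt{1718} \approx 41.449$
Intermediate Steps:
$w = 1344$ ($w = 1335 - -9 = 1335 + 9 = 1344$)
$X{\left(K,c \right)} = \left(1 + K\right) \left(6 + K\right)$ ($X{\left(K,c \right)} = \left(6 + K\right) \left(K + 1\right) = \left(6 + K\right) \left(1 + K\right) = \left(1 + K\right) \left(6 + K\right)$)
$\sqrt{w + X{\left(36 - 20,17 \right)}} = \sqrt{1344 + \left(1 + \left(36 - 20\right)\right) \left(6 + \left(36 - 20\right)\right)} = \sqrt{1344 + \left(1 + 16\right) \left(6 + 16\right)} = \sqrt{1344 + 17 \cdot 22} = \sqrt{1344 + 374} = \sqrt{1718}$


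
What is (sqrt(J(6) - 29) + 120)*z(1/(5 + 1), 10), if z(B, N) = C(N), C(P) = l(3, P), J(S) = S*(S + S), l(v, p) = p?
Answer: 1200 + 10*sqrt(43) ≈ 1265.6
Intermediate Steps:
J(S) = 2*S**2 (J(S) = S*(2*S) = 2*S**2)
C(P) = P
z(B, N) = N
(sqrt(J(6) - 29) + 120)*z(1/(5 + 1), 10) = (sqrt(2*6**2 - 29) + 120)*10 = (sqrt(2*36 - 29) + 120)*10 = (sqrt(72 - 29) + 120)*10 = (sqrt(43) + 120)*10 = (120 + sqrt(43))*10 = 1200 + 10*sqrt(43)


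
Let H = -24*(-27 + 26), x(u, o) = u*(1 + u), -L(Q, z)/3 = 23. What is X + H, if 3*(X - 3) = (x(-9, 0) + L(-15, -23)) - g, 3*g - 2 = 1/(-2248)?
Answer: 562001/20232 ≈ 27.778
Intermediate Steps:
L(Q, z) = -69 (L(Q, z) = -3*23 = -69)
g = 4495/6744 (g = 2/3 + (1/3)/(-2248) = 2/3 + (1/3)*(-1/2248) = 2/3 - 1/6744 = 4495/6744 ≈ 0.66652)
H = 24 (H = -24*(-1) = 24)
X = 76433/20232 (X = 3 + ((-9*(1 - 9) - 69) - 1*4495/6744)/3 = 3 + ((-9*(-8) - 69) - 4495/6744)/3 = 3 + ((72 - 69) - 4495/6744)/3 = 3 + (3 - 4495/6744)/3 = 3 + (1/3)*(15737/6744) = 3 + 15737/20232 = 76433/20232 ≈ 3.7778)
X + H = 76433/20232 + 24 = 562001/20232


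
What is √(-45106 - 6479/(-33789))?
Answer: I*√51497144357295/33789 ≈ 212.38*I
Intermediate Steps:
√(-45106 - 6479/(-33789)) = √(-45106 - 6479*(-1/33789)) = √(-45106 + 6479/33789) = √(-1524080155/33789) = I*√51497144357295/33789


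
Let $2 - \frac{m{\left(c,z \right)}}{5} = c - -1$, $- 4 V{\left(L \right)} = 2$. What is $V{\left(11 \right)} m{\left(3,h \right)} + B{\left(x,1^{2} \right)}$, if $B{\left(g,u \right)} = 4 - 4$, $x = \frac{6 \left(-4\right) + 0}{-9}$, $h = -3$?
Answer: $5$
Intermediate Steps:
$V{\left(L \right)} = - \frac{1}{2}$ ($V{\left(L \right)} = \left(- \frac{1}{4}\right) 2 = - \frac{1}{2}$)
$m{\left(c,z \right)} = 5 - 5 c$ ($m{\left(c,z \right)} = 10 - 5 \left(c - -1\right) = 10 - 5 \left(c + 1\right) = 10 - 5 \left(1 + c\right) = 10 - \left(5 + 5 c\right) = 5 - 5 c$)
$x = \frac{8}{3}$ ($x = \left(-24 + 0\right) \left(- \frac{1}{9}\right) = \left(-24\right) \left(- \frac{1}{9}\right) = \frac{8}{3} \approx 2.6667$)
$B{\left(g,u \right)} = 0$ ($B{\left(g,u \right)} = 4 - 4 = 0$)
$V{\left(11 \right)} m{\left(3,h \right)} + B{\left(x,1^{2} \right)} = - \frac{5 - 15}{2} + 0 = \left(- \frac{1}{2}\right) \left(-10\right) + 0 = 5 + 0 = 5$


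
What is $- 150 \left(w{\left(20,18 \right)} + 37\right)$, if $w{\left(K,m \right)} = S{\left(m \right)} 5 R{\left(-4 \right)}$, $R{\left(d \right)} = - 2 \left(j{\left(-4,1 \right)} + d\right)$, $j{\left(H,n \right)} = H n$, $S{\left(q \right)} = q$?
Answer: $-221550$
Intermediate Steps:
$R{\left(d \right)} = 8 - 2 d$ ($R{\left(d \right)} = - 2 \left(\left(-4\right) 1 + d\right) = - 2 \left(-4 + d\right) = 8 - 2 d$)
$w{\left(K,m \right)} = 80 m$ ($w{\left(K,m \right)} = m 5 \left(8 - -8\right) = 5 m \left(8 + 8\right) = 5 m 16 = 80 m$)
$- 150 \left(w{\left(20,18 \right)} + 37\right) = - 150 \left(80 \cdot 18 + 37\right) = - 150 \left(1440 + 37\right) = \left(-150\right) 1477 = -221550$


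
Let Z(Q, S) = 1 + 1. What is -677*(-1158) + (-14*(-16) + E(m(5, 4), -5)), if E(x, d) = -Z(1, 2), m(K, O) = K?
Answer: 784188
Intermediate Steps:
Z(Q, S) = 2
E(x, d) = -2 (E(x, d) = -1*2 = -2)
-677*(-1158) + (-14*(-16) + E(m(5, 4), -5)) = -677*(-1158) + (-14*(-16) - 2) = 783966 + (224 - 2) = 783966 + 222 = 784188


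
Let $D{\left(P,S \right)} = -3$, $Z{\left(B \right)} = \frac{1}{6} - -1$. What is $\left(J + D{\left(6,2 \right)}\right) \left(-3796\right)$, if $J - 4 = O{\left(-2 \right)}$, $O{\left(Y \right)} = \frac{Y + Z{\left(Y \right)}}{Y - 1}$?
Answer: $- \frac{43654}{9} \approx -4850.4$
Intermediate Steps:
$Z{\left(B \right)} = \frac{7}{6}$ ($Z{\left(B \right)} = \frac{1}{6} + 1 = \frac{7}{6}$)
$O{\left(Y \right)} = \frac{\frac{7}{6} + Y}{-1 + Y}$ ($O{\left(Y \right)} = \frac{Y + \frac{7}{6}}{Y - 1} = \frac{\frac{7}{6} + Y}{-1 + Y}$)
$J = \frac{77}{18}$ ($J = 4 + \frac{\frac{7}{6} - 2}{-1 - 2} = 4 + \frac{1}{-3} \left(- \frac{5}{6}\right) = 4 - - \frac{5}{18} = 4 + \frac{5}{18} = \frac{77}{18} \approx 4.2778$)
$\left(J + D{\left(6,2 \right)}\right) \left(-3796\right) = \left(\frac{77}{18} - 3\right) \left(-3796\right) = \frac{23}{18} \left(-3796\right) = - \frac{43654}{9}$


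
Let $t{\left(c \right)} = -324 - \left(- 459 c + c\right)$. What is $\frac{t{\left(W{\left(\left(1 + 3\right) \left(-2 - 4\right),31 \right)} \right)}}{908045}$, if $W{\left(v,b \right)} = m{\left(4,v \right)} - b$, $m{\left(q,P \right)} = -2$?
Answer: $- \frac{15438}{908045} \approx -0.017001$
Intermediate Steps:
$W{\left(v,b \right)} = -2 - b$
$t{\left(c \right)} = -324 + 458 c$ ($t{\left(c \right)} = -324 - - 458 c = -324 + 458 c$)
$\frac{t{\left(W{\left(\left(1 + 3\right) \left(-2 - 4\right),31 \right)} \right)}}{908045} = \frac{-324 + 458 \left(-2 - 31\right)}{908045} = \left(-324 + 458 \left(-2 - 31\right)\right) \frac{1}{908045} = \left(-324 + 458 \left(-33\right)\right) \frac{1}{908045} = \left(-324 - 15114\right) \frac{1}{908045} = \left(-15438\right) \frac{1}{908045} = - \frac{15438}{908045}$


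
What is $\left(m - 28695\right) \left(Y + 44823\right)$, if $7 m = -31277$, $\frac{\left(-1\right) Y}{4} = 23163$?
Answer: $\frac{11103119718}{7} \approx 1.5862 \cdot 10^{9}$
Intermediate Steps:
$Y = -92652$ ($Y = \left(-4\right) 23163 = -92652$)
$m = - \frac{31277}{7}$ ($m = \frac{1}{7} \left(-31277\right) = - \frac{31277}{7} \approx -4468.1$)
$\left(m - 28695\right) \left(Y + 44823\right) = \left(- \frac{31277}{7} - 28695\right) \left(-92652 + 44823\right) = \left(- \frac{232142}{7}\right) \left(-47829\right) = \frac{11103119718}{7}$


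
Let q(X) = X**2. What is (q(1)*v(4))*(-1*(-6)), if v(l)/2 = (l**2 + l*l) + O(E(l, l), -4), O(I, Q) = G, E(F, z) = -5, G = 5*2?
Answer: 504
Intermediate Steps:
G = 10
O(I, Q) = 10
v(l) = 20 + 4*l**2 (v(l) = 2*((l**2 + l*l) + 10) = 2*((l**2 + l**2) + 10) = 2*(2*l**2 + 10) = 2*(10 + 2*l**2) = 20 + 4*l**2)
(q(1)*v(4))*(-1*(-6)) = (1**2*(20 + 4*4**2))*(-1*(-6)) = (1*(20 + 4*16))*6 = (1*(20 + 64))*6 = (1*84)*6 = 84*6 = 504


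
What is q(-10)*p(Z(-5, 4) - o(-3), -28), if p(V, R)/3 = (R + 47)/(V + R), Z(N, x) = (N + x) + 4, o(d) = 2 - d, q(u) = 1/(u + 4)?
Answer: 19/60 ≈ 0.31667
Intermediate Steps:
q(u) = 1/(4 + u)
Z(N, x) = 4 + N + x
p(V, R) = 3*(47 + R)/(R + V) (p(V, R) = 3*((R + 47)/(V + R)) = 3*((47 + R)/(R + V)) = 3*(47 + R)/(R + V))
q(-10)*p(Z(-5, 4) - o(-3), -28) = (3*(47 - 28)/(-28 + ((4 - 5 + 4) - (2 - 1*(-3)))))/(4 - 10) = (3*19/(-28 + (3 - (2 + 3))))/(-6) = -19/(2*(-28 + (3 - 1*5))) = -19/(2*(-28 + (3 - 5))) = -19/(2*(-28 - 2)) = -19/(2*(-30)) = -(-1)*19/(2*30) = -1/6*(-19/10) = 19/60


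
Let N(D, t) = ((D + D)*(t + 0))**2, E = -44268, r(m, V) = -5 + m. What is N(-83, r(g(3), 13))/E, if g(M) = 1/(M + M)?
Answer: -5793649/398412 ≈ -14.542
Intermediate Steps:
g(M) = 1/(2*M)
N(D, t) = 4*D**2*t**2 (N(D, t) = ((2*D)*t)**2 = (2*D*t)**2 = 4*D**2*t**2)
N(-83, r(g(3), 13))/E = (4*(-83)**2*(-5 + (1/2)/3)**2)/(-44268) = (4*6889*(-5 + (1/2)*(1/3))**2)*(-1/44268) = (4*6889*(-5 + 1/6)**2)*(-1/44268) = (4*6889*(-29/6)**2)*(-1/44268) = (4*6889*(841/36))*(-1/44268) = (5793649/9)*(-1/44268) = -5793649/398412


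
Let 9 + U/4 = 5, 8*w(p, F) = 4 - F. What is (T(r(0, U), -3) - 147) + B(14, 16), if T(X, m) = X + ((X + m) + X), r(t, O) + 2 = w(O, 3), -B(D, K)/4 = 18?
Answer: -1821/8 ≈ -227.63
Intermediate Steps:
w(p, F) = ½ - F/8 (w(p, F) = (4 - F)/8 = ½ - F/8)
U = -16 (U = -36 + 4*5 = -36 + 20 = -16)
B(D, K) = -72 (B(D, K) = -4*18 = -72)
r(t, O) = -15/8 (r(t, O) = -2 + (½ - ⅛*3) = -2 + (½ - 3/8) = -2 + ⅛ = -15/8)
T(X, m) = m + 3*X (T(X, m) = X + (m + 2*X) = m + 3*X)
(T(r(0, U), -3) - 147) + B(14, 16) = ((-3 + 3*(-15/8)) - 147) - 72 = ((-3 - 45/8) - 147) - 72 = (-69/8 - 147) - 72 = -1245/8 - 72 = -1821/8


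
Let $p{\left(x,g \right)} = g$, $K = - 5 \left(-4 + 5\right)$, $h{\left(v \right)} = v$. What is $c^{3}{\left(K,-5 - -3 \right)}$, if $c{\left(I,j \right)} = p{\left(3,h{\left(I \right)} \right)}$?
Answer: $-125$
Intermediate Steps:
$K = -5$ ($K = \left(-5\right) 1 = -5$)
$c{\left(I,j \right)} = I$
$c^{3}{\left(K,-5 - -3 \right)} = \left(-5\right)^{3} = -125$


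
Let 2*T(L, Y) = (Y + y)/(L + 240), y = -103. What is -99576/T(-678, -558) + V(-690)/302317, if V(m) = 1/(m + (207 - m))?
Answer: -5458731051991883/41365128159 ≈ -1.3196e+5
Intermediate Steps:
T(L, Y) = (-103 + Y)/(2*(240 + L)) (T(L, Y) = ((Y - 103)/(L + 240))/2 = ((-103 + Y)/(240 + L))/2 = (-103 + Y)/(2*(240 + L)))
V(m) = 1/207
-99576/T(-678, -558) + V(-690)/302317 = -99576*2*(240 - 678)/(-103 - 558) + (1/207)/302317 = -99576/((½)*(-661)/(-438)) + (1/207)*(1/302317) = -99576/((½)*(-1/438)*(-661)) + 1/62579619 = -99576/661/876 + 1/62579619 = -99576*876/661 + 1/62579619 = -87228576/661 + 1/62579619 = -5458731051991883/41365128159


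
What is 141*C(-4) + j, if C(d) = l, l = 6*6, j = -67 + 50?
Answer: 5059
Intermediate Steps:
j = -17
l = 36
C(d) = 36
141*C(-4) + j = 141*36 - 17 = 5076 - 17 = 5059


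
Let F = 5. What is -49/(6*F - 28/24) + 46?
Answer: 7664/173 ≈ 44.301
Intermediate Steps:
-49/(6*F - 28/24) + 46 = -49/(6*5 - 28/24) + 46 = -49/(30 - 28*1/24) + 46 = -49/(30 - 7/6) + 46 = -49/(173/6) + 46 = (6/173)*(-49) + 46 = -294/173 + 46 = 7664/173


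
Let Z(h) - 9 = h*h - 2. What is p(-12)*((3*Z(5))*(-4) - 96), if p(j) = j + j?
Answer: 11520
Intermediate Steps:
Z(h) = 7 + h² (Z(h) = 9 + (h*h - 2) = 9 + (h² - 2) = 9 + (-2 + h²) = 7 + h²)
p(j) = 2*j
p(-12)*((3*Z(5))*(-4) - 96) = (2*(-12))*((3*(7 + 5²))*(-4) - 96) = -24*((3*(7 + 25))*(-4) - 96) = -24*((3*32)*(-4) - 96) = -24*(96*(-4) - 96) = -24*(-384 - 96) = -24*(-480) = 11520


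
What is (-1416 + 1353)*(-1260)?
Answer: 79380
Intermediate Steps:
(-1416 + 1353)*(-1260) = -63*(-1260) = 79380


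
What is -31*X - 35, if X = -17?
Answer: 492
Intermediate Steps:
-31*X - 35 = -31*(-17) - 35 = 527 - 35 = 492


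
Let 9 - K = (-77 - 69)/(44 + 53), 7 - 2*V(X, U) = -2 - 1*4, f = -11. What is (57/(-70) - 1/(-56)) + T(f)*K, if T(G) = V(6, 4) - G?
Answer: 4971469/27160 ≈ 183.04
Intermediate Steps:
V(X, U) = 13/2 (V(X, U) = 7/2 - (-2 - 1*4)/2 = 7/2 - (-2 - 4)/2 = 7/2 - ½*(-6) = 7/2 + 3 = 13/2)
K = 1019/97 (K = 9 - (-77 - 69)/(44 + 53) = 9 - (-146)/97 = 9 - 1*(-146/97) = 9 + 146/97 = 1019/97 ≈ 10.505)
T(G) = 13/2 - G
(57/(-70) - 1/(-56)) + T(f)*K = (57/(-70) - 1/(-56)) + (13/2 - 1*(-11))*(1019/97) = (57*(-1/70) - 1*(-1/56)) + (13/2 + 11)*(1019/97) = (-57/70 + 1/56) + (35/2)*(1019/97) = -223/280 + 35665/194 = 4971469/27160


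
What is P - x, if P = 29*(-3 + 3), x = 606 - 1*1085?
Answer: 479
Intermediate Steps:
x = -479 (x = 606 - 1085 = -479)
P = 0 (P = 29*0 = 0)
P - x = 0 - 1*(-479) = 0 + 479 = 479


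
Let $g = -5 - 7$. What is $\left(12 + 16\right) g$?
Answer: $-336$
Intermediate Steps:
$g = -12$ ($g = -5 - 7 = -12$)
$\left(12 + 16\right) g = \left(12 + 16\right) \left(-12\right) = 28 \left(-12\right) = -336$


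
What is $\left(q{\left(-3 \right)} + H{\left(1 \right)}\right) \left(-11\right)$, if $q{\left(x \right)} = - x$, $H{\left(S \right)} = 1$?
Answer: $-44$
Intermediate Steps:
$\left(q{\left(-3 \right)} + H{\left(1 \right)}\right) \left(-11\right) = \left(\left(-1\right) \left(-3\right) + 1\right) \left(-11\right) = \left(3 + 1\right) \left(-11\right) = 4 \left(-11\right) = -44$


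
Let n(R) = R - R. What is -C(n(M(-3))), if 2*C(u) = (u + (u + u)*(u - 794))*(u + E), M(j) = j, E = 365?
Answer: 0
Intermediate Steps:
n(R) = 0
C(u) = (365 + u)*(u + 2*u*(-794 + u))/2 (C(u) = ((u + (u + u)*(u - 794))*(u + 365))/2 = ((u + (2*u)*(-794 + u))*(365 + u))/2 = ((u + 2*u*(-794 + u))*(365 + u))/2 = ((365 + u)*(u + 2*u*(-794 + u)))/2 = (365 + u)*(u + 2*u*(-794 + u))/2)
-C(n(M(-3))) = -0*(-579255 - 857*0 + 2*0**2)/2 = -0*(-579255 + 0 + 2*0)/2 = -0*(-579255 + 0 + 0)/2 = -0*(-579255)/2 = -1*0 = 0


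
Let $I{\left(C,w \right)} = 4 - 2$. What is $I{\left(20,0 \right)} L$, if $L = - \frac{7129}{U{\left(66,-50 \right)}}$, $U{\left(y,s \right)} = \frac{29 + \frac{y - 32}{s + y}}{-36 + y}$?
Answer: $- \frac{1140640}{83} \approx -13743.0$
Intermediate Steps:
$I{\left(C,w \right)} = 2$
$U{\left(y,s \right)} = \frac{29 + \frac{-32 + y}{s + y}}{-36 + y}$
$L = - \frac{570320}{83}$ ($L = - \frac{7129}{\frac{1}{66^{2} - -1800 - 2376 - 3300} \left(-32 + 29 \left(-50\right) + 30 \cdot 66\right)} = - \frac{7129}{\frac{1}{4356 + 1800 - 2376 - 3300} \left(-32 - 1450 + 1980\right)} = - \frac{7129}{\frac{1}{480} \cdot 498} = - \frac{7129}{\frac{83}{80}} = \left(-7129\right) \frac{80}{83} = - \frac{570320}{83} \approx -6871.3$)
$I{\left(20,0 \right)} L = 2 \left(- \frac{570320}{83}\right) = - \frac{1140640}{83}$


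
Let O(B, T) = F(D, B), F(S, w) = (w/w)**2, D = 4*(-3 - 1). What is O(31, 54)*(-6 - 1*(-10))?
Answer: 4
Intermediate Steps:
D = -16 (D = 4*(-4) = -16)
F(S, w) = 1 (F(S, w) = 1**2 = 1)
O(B, T) = 1
O(31, 54)*(-6 - 1*(-10)) = 1*(-6 - 1*(-10)) = 1*(-6 + 10) = 1*4 = 4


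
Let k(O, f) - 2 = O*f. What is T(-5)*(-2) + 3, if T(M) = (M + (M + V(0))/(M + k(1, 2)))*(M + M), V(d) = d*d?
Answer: 3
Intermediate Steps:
k(O, f) = 2 + O*f
V(d) = d**2
T(M) = 2*M*(M + M/(4 + M)) (T(M) = (M + (M + 0**2)/(M + (2 + 1*2)))*(M + M) = (M + (M + 0)/(M + (2 + 2)))*(2*M) = (M + M/(M + 4))*(2*M) = (M + M/(4 + M))*(2*M) = 2*M*(M + M/(4 + M)))
T(-5)*(-2) + 3 = (2*(-5)**2*(5 - 5)/(4 - 5))*(-2) + 3 = (2*25*0/(-1))*(-2) + 3 = (2*25*(-1)*0)*(-2) + 3 = 0*(-2) + 3 = 0 + 3 = 3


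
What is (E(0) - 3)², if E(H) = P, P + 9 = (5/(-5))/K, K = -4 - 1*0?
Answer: 2209/16 ≈ 138.06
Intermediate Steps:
K = -4 (K = -4 + 0 = -4)
P = -35/4 (P = -9 + (5/(-5))/(-4) = -9 + (5*(-⅕))*(-¼) = -9 - 1*(-¼) = -9 + ¼ = -35/4 ≈ -8.7500)
E(H) = -35/4
(E(0) - 3)² = (-35/4 - 3)² = (-47/4)² = 2209/16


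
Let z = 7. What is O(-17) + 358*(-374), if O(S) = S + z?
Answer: -133902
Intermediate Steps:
O(S) = 7 + S (O(S) = S + 7 = 7 + S)
O(-17) + 358*(-374) = (7 - 17) + 358*(-374) = -10 - 133892 = -133902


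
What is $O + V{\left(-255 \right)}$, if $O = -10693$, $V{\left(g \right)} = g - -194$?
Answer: $-10754$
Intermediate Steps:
$V{\left(g \right)} = 194 + g$ ($V{\left(g \right)} = g + 194 = 194 + g$)
$O + V{\left(-255 \right)} = -10693 + \left(194 - 255\right) = -10693 - 61 = -10754$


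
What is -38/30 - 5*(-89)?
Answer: 6656/15 ≈ 443.73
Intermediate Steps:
-38/30 - 5*(-89) = -38*1/30 + 445 = -19/15 + 445 = 6656/15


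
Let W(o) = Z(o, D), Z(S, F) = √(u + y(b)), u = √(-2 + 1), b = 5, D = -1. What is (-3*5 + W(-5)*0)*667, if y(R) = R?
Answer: -10005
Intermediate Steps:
u = I (u = √(-1) = I ≈ 1.0*I)
Z(S, F) = √(5 + I) (Z(S, F) = √(I + 5) = √(5 + I))
W(o) = √(5 + I)
(-3*5 + W(-5)*0)*667 = (-3*5 + √(5 + I)*0)*667 = (-15 + 0)*667 = -15*667 = -10005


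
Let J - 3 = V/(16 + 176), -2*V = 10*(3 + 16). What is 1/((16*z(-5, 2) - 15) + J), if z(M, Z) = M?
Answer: -192/17759 ≈ -0.010811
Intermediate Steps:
V = -95 (V = -5*(3 + 16) = -5*19 = -1/2*190 = -95)
J = 481/192 (J = 3 - 95/(16 + 176) = 3 - 95/192 = 481/192 ≈ 2.5052)
1/((16*z(-5, 2) - 15) + J) = 1/((16*(-5) - 15) + 481/192) = 1/((-80 - 15) + 481/192) = 1/(-95 + 481/192) = 1/(-17759/192) = -192/17759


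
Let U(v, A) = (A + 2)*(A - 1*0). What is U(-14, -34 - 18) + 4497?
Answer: 7097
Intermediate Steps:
U(v, A) = A*(2 + A) (U(v, A) = (2 + A)*(A + 0) = (2 + A)*A = A*(2 + A))
U(-14, -34 - 18) + 4497 = (-34 - 18)*(2 + (-34 - 18)) + 4497 = -52*(2 - 52) + 4497 = -52*(-50) + 4497 = 2600 + 4497 = 7097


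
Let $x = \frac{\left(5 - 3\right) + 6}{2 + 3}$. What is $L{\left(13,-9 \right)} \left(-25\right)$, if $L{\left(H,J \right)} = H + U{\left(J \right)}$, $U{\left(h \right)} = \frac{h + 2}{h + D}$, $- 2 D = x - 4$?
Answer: $- \frac{13550}{39} \approx -347.44$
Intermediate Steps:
$x = \frac{8}{5}$ ($x = \frac{\left(5 - 3\right) + 6}{5} = \left(2 + 6\right) \frac{1}{5} = 8 \cdot \frac{1}{5} = \frac{8}{5} \approx 1.6$)
$D = \frac{6}{5}$ ($D = - \frac{\frac{8}{5} - 4}{2} = \left(- \frac{1}{2}\right) \left(- \frac{12}{5}\right) = \frac{6}{5} \approx 1.2$)
$U{\left(h \right)} = \frac{2 + h}{\frac{6}{5} + h}$ ($U{\left(h \right)} = \frac{h + 2}{h + \frac{6}{5}} = \frac{2 + h}{\frac{6}{5} + h}$)
$L{\left(H,J \right)} = H + \frac{5 \left(2 + J\right)}{6 + 5 J}$
$L{\left(13,-9 \right)} \left(-25\right) = \left(13 + \frac{2 - 9}{\frac{6}{5} - 9}\right) \left(-25\right) = \left(13 + \frac{1}{- \frac{39}{5}} \left(-7\right)\right) \left(-25\right) = \left(13 - - \frac{35}{39}\right) \left(-25\right) = \left(13 + \frac{35}{39}\right) \left(-25\right) = \frac{542}{39} \left(-25\right) = - \frac{13550}{39}$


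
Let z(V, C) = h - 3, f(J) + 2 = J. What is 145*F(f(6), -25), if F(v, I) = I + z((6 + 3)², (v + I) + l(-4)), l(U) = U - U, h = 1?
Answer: -3915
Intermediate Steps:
l(U) = 0
f(J) = -2 + J
z(V, C) = -2 (z(V, C) = 1 - 3 = -2)
F(v, I) = -2 + I (F(v, I) = I - 2 = -2 + I)
145*F(f(6), -25) = 145*(-2 - 25) = 145*(-27) = -3915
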